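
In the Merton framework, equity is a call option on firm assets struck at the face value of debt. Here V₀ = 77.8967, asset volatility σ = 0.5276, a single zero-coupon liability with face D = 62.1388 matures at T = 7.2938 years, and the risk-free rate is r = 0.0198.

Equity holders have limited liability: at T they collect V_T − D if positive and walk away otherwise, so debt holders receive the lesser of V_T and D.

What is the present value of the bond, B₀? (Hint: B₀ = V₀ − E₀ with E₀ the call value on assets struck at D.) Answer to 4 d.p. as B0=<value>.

d₁ = [ln(V₀/D) + (r + σ²/2)T] / (σ√T)
   = [ln(77.8967/62.1388) + (0.0198 + 0.5·0.5276²)·7.2938] / (0.5276·√7.2938)
   = [0.226013 + 1.159575] / 1.424891 = 0.972417
d₂ = d₁ − σ√T = 0.972417 − 1.424891 = -0.452475
N(d₁) = 0.834578,  N(d₂) = 0.325464,  e^(−rT) = 0.865527
E₀ = V₀·N(d₁) − D·e^(−rT)·N(d₂)
   = 77.8967·0.834578 − 62.1388·0.865527·0.325464 = 47.506563
B₀ = V₀ − E₀ = 77.8967 − 47.506563 = 30.390137

B0=30.3901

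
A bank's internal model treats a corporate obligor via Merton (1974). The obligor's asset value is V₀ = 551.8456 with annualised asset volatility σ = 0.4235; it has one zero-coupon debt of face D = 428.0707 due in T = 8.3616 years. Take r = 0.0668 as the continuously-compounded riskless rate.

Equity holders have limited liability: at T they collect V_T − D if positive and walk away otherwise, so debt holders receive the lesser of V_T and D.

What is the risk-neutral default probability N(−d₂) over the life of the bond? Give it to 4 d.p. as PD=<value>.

PD=0.4796

d₁ = [ln(V₀/D) + (r + σ²/2)T] / (σ√T)
   = [ln(551.8456/428.0707) + (0.0668 + 0.5·0.4235²)·8.3616] / (0.4235·√8.3616)
   = [0.253980 + 1.308391] / 1.224611 = 1.275810
d₂ = d₁ − σ√T = 1.275810 − 1.224611 = 0.051199
risk-neutral PD = N(−d₂) = N(-0.051199) = 0.479583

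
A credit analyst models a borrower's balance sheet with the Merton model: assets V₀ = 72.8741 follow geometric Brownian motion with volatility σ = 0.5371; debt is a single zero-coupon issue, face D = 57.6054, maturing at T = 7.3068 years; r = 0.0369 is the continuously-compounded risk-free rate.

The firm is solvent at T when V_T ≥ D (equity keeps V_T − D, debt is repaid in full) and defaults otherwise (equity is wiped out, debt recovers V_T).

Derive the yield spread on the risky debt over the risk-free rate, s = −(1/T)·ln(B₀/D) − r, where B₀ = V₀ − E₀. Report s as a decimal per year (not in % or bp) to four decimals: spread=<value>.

spread=0.0729

d₁ = [ln(V₀/D) + (r + σ²/2)T] / (σ√T)
   = [ln(72.8741/57.6054) + (0.0369 + 0.5·0.5371²)·7.3068] / (0.5371·√7.3068)
   = [0.235117 + 1.323541] / 1.451840 = 1.073574
d₂ = d₁ − σ√T = 1.073574 − 1.451840 = -0.378266
N(d₁) = 0.858493,  N(d₂) = 0.352616,  e^(−rT) = 0.763669
E₀ = V₀·N(d₁) − D·e^(−rT)·N(d₂)
   = 72.8741·0.858493 − 57.6054·0.763669·0.352616 = 47.049805
B₀ = V₀ − E₀ = 72.8741 − 47.049805 = 25.824295
spread = −(1/T)·ln(B₀/D) − r = −(1/7.3068)·ln(25.824295/57.6054) − 0.0369 = 0.07290191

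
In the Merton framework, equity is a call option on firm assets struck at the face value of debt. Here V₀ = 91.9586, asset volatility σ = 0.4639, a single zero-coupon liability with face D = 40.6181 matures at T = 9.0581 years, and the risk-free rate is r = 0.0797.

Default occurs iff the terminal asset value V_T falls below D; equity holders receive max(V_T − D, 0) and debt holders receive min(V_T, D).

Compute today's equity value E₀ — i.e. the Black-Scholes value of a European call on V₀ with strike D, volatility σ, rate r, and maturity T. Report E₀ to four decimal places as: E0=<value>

d₁ = [ln(V₀/D) + (r + σ²/2)T] / (σ√T)
   = [ln(91.9586/40.6181) + (0.0797 + 0.5·0.4639²)·9.0581] / (0.4639·√9.0581)
   = [0.817125 + 1.696597] / 1.396185 = 1.800422
d₂ = d₁ − σ√T = 1.800422 − 1.396185 = 0.404237
N(d₁) = 0.964103,  N(d₂) = 0.656981,  e^(−rT) = 0.485813
E₀ = V₀·N(d₁) − D·e^(−rT)·N(d₂)
   = 91.9586·0.964103 − 40.6181·0.485813·0.656981 = 75.693477

E0=75.6935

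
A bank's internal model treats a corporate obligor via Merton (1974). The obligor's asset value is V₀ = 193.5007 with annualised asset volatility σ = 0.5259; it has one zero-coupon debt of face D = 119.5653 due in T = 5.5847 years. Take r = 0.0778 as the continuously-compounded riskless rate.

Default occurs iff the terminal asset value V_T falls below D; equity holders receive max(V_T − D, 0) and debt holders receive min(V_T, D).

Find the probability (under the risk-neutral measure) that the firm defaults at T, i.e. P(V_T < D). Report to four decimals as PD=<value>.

d₁ = [ln(V₀/D) + (r + σ²/2)T] / (σ√T)
   = [ln(193.5007/119.5653) + (0.0778 + 0.5·0.5259²)·5.5847] / (0.5259·√5.5847)
   = [0.481418 + 1.206772] / 1.242805 = 1.358371
d₂ = d₁ − σ√T = 1.358371 − 1.242805 = 0.115566
risk-neutral PD = N(−d₂) = N(-0.115566) = 0.453998

PD=0.4540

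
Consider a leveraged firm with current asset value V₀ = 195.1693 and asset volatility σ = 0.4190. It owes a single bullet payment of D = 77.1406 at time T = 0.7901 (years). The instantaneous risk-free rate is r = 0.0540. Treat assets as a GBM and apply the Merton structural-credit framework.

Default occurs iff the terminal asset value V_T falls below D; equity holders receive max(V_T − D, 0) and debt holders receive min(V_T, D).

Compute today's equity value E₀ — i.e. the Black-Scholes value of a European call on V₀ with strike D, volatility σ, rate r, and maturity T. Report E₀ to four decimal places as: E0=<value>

d₁ = [ln(V₀/D) + (r + σ²/2)T] / (σ√T)
   = [ln(195.1693/77.1406) + (0.0540 + 0.5·0.4190²)·0.7901] / (0.4190·√0.7901)
   = [0.928238 + 0.112021] / 0.372439 = 2.793098
d₂ = d₁ − σ√T = 2.793098 − 0.372439 = 2.420659
N(d₁) = 0.997390,  N(d₂) = 0.992254,  e^(−rT) = 0.958232
E₀ = V₀·N(d₁) − D·e^(−rT)·N(d₂)
   = 195.1693·0.997390 − 77.1406·0.958232·0.992254 = 121.313851

E0=121.3139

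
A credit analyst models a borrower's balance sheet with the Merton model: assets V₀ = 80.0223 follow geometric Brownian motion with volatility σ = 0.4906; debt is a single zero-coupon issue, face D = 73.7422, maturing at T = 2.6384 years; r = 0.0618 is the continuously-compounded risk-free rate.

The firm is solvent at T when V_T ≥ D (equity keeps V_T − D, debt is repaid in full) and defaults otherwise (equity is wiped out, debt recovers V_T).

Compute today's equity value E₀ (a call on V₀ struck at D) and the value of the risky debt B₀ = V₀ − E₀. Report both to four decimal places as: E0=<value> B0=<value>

d₁ = [ln(V₀/D) + (r + σ²/2)T] / (σ√T)
   = [ln(80.0223/73.7422) + (0.0618 + 0.5·0.4906²)·2.6384] / (0.4906·√2.6384)
   = [0.081730 + 0.480569] / 0.796889 = 0.705618
d₂ = d₁ − σ√T = 0.705618 − 0.796889 = -0.091271
N(d₁) = 0.759787,  N(d₂) = 0.463639,  e^(−rT) = 0.849546
E₀ = V₀·N(d₁) − D·e^(−rT)·N(d₂)
   = 80.0223·0.759787 − 73.7422·0.849546·0.463639 = 31.754163
B₀ = V₀ − E₀ = 80.0223 − 31.754163 = 48.268137

E0=31.7542 B0=48.2681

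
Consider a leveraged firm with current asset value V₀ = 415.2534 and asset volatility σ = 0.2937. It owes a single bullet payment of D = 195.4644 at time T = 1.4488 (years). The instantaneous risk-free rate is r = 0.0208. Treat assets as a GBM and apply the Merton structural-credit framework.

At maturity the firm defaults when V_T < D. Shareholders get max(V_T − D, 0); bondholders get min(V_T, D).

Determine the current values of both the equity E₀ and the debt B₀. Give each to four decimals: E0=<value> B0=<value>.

d₁ = [ln(V₀/D) + (r + σ²/2)T] / (σ√T)
   = [ln(415.2534/195.4644) + (0.0208 + 0.5·0.2937²)·1.4488] / (0.2937·√1.4488)
   = [0.753511 + 0.092622] / 0.353515 = 2.393481
d₂ = d₁ − σ√T = 2.393481 − 0.353515 = 2.039966
N(d₁) = 0.991655,  N(d₂) = 0.979323,  e^(−rT) = 0.970314
E₀ = V₀·N(d₁) − D·e^(−rT)·N(d₂)
   = 415.2534·0.991655 − 195.4644·0.970314·0.979323 = 226.047921
B₀ = V₀ − E₀ = 415.2534 − 226.047921 = 189.205479

E0=226.0479 B0=189.2055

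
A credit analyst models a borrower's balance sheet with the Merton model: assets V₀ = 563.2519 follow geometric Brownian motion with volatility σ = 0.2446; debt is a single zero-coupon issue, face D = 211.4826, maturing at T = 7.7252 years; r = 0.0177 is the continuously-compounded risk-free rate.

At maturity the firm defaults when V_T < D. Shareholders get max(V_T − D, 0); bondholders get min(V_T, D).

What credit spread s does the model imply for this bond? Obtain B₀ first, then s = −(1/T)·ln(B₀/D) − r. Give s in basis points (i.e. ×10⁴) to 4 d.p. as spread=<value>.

spread=31.3676

d₁ = [ln(V₀/D) + (r + σ²/2)T] / (σ√T)
   = [ln(563.2519/211.4826) + (0.0177 + 0.5·0.2446²)·7.7252] / (0.2446·√7.7252)
   = [0.979584 + 0.367832] / 0.679847 = 1.981940
d₂ = d₁ − σ√T = 1.981940 − 0.679847 = 1.302093
N(d₁) = 0.976257,  N(d₂) = 0.903558,  e^(−rT) = 0.872200
E₀ = V₀·N(d₁) − D·e^(−rT)·N(d₂)
   = 563.2519·0.976257 − 211.4826·0.872200·0.903558 = 383.212701
B₀ = V₀ − E₀ = 563.2519 − 383.212701 = 180.039199
spread = −(1/T)·ln(B₀/D) − r = −(1/7.7252)·ln(180.039199/211.4826) − 0.0177 = 0.00313676
in basis points: 0.00313676 × 10⁴ = 31.3676 bp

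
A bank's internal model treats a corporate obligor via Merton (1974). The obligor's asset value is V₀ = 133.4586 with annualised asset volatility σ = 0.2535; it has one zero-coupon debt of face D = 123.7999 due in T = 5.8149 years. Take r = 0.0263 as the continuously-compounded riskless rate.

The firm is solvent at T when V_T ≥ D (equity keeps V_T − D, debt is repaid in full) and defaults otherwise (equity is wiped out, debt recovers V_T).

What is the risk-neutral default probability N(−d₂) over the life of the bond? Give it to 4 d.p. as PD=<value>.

d₁ = [ln(V₀/D) + (r + σ²/2)T] / (σ√T)
   = [ln(133.4586/123.7999) + (0.0263 + 0.5·0.2535²)·5.8149] / (0.2535·√5.8149)
   = [0.075125 + 0.339771] / 0.611293 = 0.678719
d₂ = d₁ − σ√T = 0.678719 − 0.611293 = 0.067427
risk-neutral PD = N(−d₂) = N(-0.067427) = 0.473121

PD=0.4731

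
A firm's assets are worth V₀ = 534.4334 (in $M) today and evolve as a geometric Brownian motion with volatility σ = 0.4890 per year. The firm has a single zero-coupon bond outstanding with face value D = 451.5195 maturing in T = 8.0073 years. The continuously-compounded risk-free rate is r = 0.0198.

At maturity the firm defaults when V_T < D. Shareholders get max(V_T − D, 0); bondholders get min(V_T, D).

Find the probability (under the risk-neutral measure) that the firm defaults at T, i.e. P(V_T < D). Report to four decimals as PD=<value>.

PD=0.6756

d₁ = [ln(V₀/D) + (r + σ²/2)T] / (σ√T)
   = [ln(534.4334/451.5195) + (0.0198 + 0.5·0.4890²)·8.0073] / (0.4890·√8.0073)
   = [0.168589 + 1.115901] / 1.383732 = 0.928280
d₂ = d₁ − σ√T = 0.928280 − 1.383732 = -0.455452
risk-neutral PD = N(−d₂) = N(0.455452) = 0.675608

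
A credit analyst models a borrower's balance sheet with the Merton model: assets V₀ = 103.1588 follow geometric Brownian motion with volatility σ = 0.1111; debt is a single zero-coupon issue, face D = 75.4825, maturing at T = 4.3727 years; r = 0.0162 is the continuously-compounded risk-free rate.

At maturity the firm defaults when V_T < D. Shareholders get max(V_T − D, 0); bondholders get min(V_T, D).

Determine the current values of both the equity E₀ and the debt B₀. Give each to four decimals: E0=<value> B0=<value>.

d₁ = [ln(V₀/D) + (r + σ²/2)T] / (σ√T)
   = [ln(103.1588/75.4825) + (0.0162 + 0.5·0.1111²)·4.3727] / (0.1111·√4.3727)
   = [0.312369 + 0.097824] / 0.232321 = 1.765629
d₂ = d₁ − σ√T = 1.765629 − 0.232321 = 1.533307
N(d₁) = 0.961271,  N(d₂) = 0.937400,  e^(−rT) = 0.931613
E₀ = V₀·N(d₁) − D·e^(−rT)·N(d₂)
   = 103.1588·0.961271 − 75.4825·0.931613·0.937400 = 33.245139
B₀ = V₀ − E₀ = 103.1588 − 33.245139 = 69.913661

E0=33.2451 B0=69.9137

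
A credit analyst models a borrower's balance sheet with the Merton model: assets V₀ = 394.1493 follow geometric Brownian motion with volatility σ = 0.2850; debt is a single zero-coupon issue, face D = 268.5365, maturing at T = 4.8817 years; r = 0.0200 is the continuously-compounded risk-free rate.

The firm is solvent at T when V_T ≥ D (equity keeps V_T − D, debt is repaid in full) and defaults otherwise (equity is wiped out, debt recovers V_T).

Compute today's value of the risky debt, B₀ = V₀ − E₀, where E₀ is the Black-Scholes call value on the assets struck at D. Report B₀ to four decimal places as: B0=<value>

B0=219.3069

d₁ = [ln(V₀/D) + (r + σ²/2)T] / (σ√T)
   = [ln(394.1493/268.5365) + (0.0200 + 0.5·0.2850²)·4.8817] / (0.2850·√4.8817)
   = [0.383743 + 0.295892] / 0.629695 = 1.079308
d₂ = d₁ − σ√T = 1.079308 − 0.629695 = 0.449613
N(d₁) = 0.859775,  N(d₂) = 0.673505,  e^(−rT) = 0.906981
E₀ = V₀·N(d₁) − D·e^(−rT)·N(d₂)
   = 394.1493·0.859775 − 268.5365·0.906981·0.673505 = 174.842427
B₀ = V₀ − E₀ = 394.1493 − 174.842427 = 219.306873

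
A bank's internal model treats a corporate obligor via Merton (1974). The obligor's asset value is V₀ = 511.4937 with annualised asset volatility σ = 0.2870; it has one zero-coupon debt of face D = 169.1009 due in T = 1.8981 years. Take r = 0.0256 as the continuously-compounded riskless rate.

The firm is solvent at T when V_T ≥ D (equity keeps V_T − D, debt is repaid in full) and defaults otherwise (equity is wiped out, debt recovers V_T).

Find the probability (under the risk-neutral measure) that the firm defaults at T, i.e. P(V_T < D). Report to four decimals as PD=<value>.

PD=0.0032

d₁ = [ln(V₀/D) + (r + σ²/2)T] / (σ√T)
   = [ln(511.4937/169.1009) + (0.0256 + 0.5·0.2870²)·1.8981] / (0.2870·√1.8981)
   = [1.106840 + 0.126764] / 0.395404 = 3.119853
d₂ = d₁ − σ√T = 3.119853 − 0.395404 = 2.724448
risk-neutral PD = N(−d₂) = N(-2.724448) = 0.003220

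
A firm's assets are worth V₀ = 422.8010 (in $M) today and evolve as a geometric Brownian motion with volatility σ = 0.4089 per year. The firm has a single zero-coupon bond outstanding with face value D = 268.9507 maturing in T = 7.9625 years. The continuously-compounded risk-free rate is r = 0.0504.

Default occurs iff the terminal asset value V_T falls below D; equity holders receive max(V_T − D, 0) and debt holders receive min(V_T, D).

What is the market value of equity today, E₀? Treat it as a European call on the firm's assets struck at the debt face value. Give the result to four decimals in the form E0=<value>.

E0=281.3999

d₁ = [ln(V₀/D) + (r + σ²/2)T] / (σ√T)
   = [ln(422.8010/268.9507) + (0.0504 + 0.5·0.4089²)·7.9625] / (0.4089·√7.9625)
   = [0.452374 + 1.066972] / 1.153830 = 1.316784
d₂ = d₁ − σ√T = 1.316784 − 1.153830 = 0.162954
N(d₁) = 0.906045,  N(d₂) = 0.564723,  e^(−rT) = 0.669443
E₀ = V₀·N(d₁) − D·e^(−rT)·N(d₂)
   = 422.8010·0.906045 − 268.9507·0.669443·0.564723 = 281.399874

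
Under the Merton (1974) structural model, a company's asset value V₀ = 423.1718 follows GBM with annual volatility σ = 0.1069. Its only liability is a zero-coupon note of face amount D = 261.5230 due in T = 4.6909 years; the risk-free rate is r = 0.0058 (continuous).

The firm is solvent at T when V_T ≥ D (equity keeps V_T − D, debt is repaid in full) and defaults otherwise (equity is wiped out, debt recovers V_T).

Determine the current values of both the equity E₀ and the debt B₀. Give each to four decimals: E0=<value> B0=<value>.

E0=169.0416 B0=254.1302

d₁ = [ln(V₀/D) + (r + σ²/2)T] / (σ√T)
   = [ln(423.1718/261.5230) + (0.0058 + 0.5·0.1069²)·4.6909] / (0.1069·√4.6909)
   = [0.481256 + 0.054010] / 0.231529 = 2.311873
d₂ = d₁ − σ√T = 2.311873 − 0.231529 = 2.080344
N(d₁) = 0.989608,  N(d₂) = 0.981253,  e^(−rT) = 0.973160
E₀ = V₀·N(d₁) − D·e^(−rT)·N(d₂)
   = 423.1718·0.989608 − 261.5230·0.973160·0.981253 = 169.041626
B₀ = V₀ − E₀ = 423.1718 − 169.041626 = 254.130174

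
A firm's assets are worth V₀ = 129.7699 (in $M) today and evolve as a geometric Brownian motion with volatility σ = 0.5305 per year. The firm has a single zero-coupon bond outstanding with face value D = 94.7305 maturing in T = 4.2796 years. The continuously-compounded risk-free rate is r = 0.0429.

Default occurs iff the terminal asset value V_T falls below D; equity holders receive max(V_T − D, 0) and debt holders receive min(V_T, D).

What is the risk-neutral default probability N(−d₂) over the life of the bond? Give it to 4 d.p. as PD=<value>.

PD=0.5377

d₁ = [ln(V₀/D) + (r + σ²/2)T] / (σ√T)
   = [ln(129.7699/94.7305) + (0.0429 + 0.5·0.5305²)·4.2796] / (0.5305·√4.2796)
   = [0.314727 + 0.785799] / 1.097456 = 1.002798
d₂ = d₁ − σ√T = 1.002798 − 1.097456 = -0.094658
risk-neutral PD = N(−d₂) = N(0.094658) = 0.537707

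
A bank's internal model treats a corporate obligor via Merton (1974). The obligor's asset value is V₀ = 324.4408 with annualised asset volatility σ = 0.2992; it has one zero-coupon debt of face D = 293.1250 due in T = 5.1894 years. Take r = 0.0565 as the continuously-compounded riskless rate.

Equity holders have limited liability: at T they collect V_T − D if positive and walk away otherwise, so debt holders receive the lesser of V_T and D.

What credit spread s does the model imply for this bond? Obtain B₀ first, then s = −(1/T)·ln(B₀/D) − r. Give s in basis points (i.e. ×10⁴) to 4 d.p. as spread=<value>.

d₁ = [ln(V₀/D) + (r + σ²/2)T] / (σ√T)
   = [ln(324.4408/293.1250) + (0.0565 + 0.5·0.2992²)·5.1894] / (0.2992·√5.1894)
   = [0.101504 + 0.525480] / 0.681585 = 0.919891
d₂ = d₁ − σ√T = 0.919891 − 0.681585 = 0.238306
N(d₁) = 0.821185,  N(d₂) = 0.594178,  e^(−rT) = 0.745872
E₀ = V₀·N(d₁) − D·e^(−rT)·N(d₂)
   = 324.4408·0.821185 − 293.1250·0.745872·0.594178 = 136.518581
B₀ = V₀ − E₀ = 324.4408 − 136.518581 = 187.922219
spread = −(1/T)·ln(B₀/D) − r = −(1/5.1894)·ln(187.922219/293.1250) − 0.0565 = 0.02916905
in basis points: 0.02916905 × 10⁴ = 291.6905 bp

spread=291.6905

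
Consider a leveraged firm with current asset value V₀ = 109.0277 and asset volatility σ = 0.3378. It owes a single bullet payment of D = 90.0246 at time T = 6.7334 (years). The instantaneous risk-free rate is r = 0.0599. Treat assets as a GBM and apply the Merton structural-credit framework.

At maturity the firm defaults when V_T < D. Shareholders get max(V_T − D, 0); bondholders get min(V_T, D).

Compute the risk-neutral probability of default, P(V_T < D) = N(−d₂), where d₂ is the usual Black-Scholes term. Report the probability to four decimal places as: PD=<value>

PD=0.4050

d₁ = [ln(V₀/D) + (r + σ²/2)T] / (σ√T)
   = [ln(109.0277/90.0246) + (0.0599 + 0.5·0.3378²)·6.7334] / (0.3378·√6.7334)
   = [0.191519 + 0.787501] / 0.876550 = 1.116901
d₂ = d₁ − σ√T = 1.116901 − 0.876550 = 0.240351
risk-neutral PD = N(−d₂) = N(-0.240351) = 0.405029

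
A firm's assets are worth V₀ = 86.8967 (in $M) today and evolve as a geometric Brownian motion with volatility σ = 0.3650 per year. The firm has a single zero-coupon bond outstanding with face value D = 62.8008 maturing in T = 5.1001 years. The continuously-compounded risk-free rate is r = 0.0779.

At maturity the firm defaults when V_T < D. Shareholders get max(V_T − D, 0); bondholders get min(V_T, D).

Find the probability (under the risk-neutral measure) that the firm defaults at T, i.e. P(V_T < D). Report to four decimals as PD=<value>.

PD=0.3214

d₁ = [ln(V₀/D) + (r + σ²/2)T] / (σ√T)
   = [ln(86.8967/62.8008) + (0.0779 + 0.5·0.3650²)·5.1001] / (0.3650·√5.1001)
   = [0.324752 + 0.737028] / 0.824294 = 1.288109
d₂ = d₁ − σ√T = 1.288109 − 0.824294 = 0.463815
risk-neutral PD = N(−d₂) = N(-0.463815) = 0.321390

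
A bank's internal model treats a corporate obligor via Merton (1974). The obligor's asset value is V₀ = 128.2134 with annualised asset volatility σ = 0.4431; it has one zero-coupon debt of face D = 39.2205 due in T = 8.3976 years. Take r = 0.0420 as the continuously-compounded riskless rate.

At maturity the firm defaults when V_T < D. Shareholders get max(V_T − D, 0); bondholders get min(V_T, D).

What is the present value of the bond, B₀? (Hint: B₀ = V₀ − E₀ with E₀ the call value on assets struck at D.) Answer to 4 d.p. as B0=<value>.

B0=23.8107

d₁ = [ln(V₀/D) + (r + σ²/2)T] / (σ√T)
   = [ln(128.2134/39.2205) + (0.0420 + 0.5·0.4431²)·8.3976] / (0.4431·√8.3976)
   = [1.184496 + 1.177082] / 1.284042 = 1.839175
d₂ = d₁ − σ√T = 1.839175 − 1.284042 = 0.555132
N(d₁) = 0.967055,  N(d₂) = 0.710598,  e^(−rT) = 0.702789
E₀ = V₀·N(d₁) − D·e^(−rT)·N(d₂)
   = 128.2134·0.967055 − 39.2205·0.702789·0.710598 = 104.402720
B₀ = V₀ − E₀ = 128.2134 − 104.402720 = 23.810680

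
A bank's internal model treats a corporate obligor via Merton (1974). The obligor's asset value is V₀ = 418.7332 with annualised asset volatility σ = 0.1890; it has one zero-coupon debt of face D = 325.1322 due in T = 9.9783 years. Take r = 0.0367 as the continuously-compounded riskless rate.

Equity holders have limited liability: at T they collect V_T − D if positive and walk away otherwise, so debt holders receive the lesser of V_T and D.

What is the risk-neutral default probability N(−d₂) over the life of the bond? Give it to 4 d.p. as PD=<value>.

PD=0.2301

d₁ = [ln(V₀/D) + (r + σ²/2)T] / (σ√T)
   = [ln(418.7332/325.1322) + (0.0367 + 0.5·0.1890²)·9.9783] / (0.1890·√9.9783)
   = [0.253002 + 0.544421] / 0.597022 = 1.335669
d₂ = d₁ − σ√T = 1.335669 − 0.597022 = 0.738647
risk-neutral PD = N(−d₂) = N(-0.738647) = 0.230061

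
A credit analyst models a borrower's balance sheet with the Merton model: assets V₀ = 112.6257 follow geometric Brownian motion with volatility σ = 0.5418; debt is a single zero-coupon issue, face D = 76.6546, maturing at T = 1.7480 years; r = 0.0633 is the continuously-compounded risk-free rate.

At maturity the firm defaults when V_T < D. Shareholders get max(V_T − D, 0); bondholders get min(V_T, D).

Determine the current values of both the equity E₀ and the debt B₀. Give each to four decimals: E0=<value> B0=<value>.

E0=52.8045 B0=59.8212

d₁ = [ln(V₀/D) + (r + σ²/2)T] / (σ√T)
   = [ln(112.6257/76.6546) + (0.0633 + 0.5·0.5418²)·1.7480] / (0.5418·√1.7480)
   = [0.384760 + 0.367209] / 0.716324 = 1.049760
d₂ = d₁ − σ√T = 1.049760 − 0.716324 = 0.333436
N(d₁) = 0.853086,  N(d₂) = 0.630597,  e^(−rT) = 0.895253
E₀ = V₀·N(d₁) − D·e^(−rT)·N(d₂)
   = 112.6257·0.853086 − 76.6546·0.895253·0.630597 = 52.804457
B₀ = V₀ − E₀ = 112.6257 − 52.804457 = 59.821243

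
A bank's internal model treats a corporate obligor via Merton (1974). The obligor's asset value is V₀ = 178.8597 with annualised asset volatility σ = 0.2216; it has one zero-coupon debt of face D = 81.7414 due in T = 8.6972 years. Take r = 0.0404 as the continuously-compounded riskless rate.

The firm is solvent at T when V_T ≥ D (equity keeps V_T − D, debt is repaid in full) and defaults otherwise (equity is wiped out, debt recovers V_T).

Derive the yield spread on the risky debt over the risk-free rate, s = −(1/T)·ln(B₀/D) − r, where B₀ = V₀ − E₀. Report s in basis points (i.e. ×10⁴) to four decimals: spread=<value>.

spread=21.5169

d₁ = [ln(V₀/D) + (r + σ²/2)T] / (σ√T)
   = [ln(178.8597/81.7414) + (0.0404 + 0.5·0.2216²)·8.6972] / (0.2216·√8.6972)
   = [0.783041 + 0.564912] / 0.653521 = 2.062601
d₂ = d₁ − σ√T = 2.062601 − 0.653521 = 1.409080
N(d₁) = 0.980425,  N(d₂) = 0.920594,  e^(−rT) = 0.703726
E₀ = V₀·N(d₁) − D·e^(−rT)·N(d₂)
   = 178.8597·0.980425 − 81.7414·0.703726·0.920594 = 122.402659
B₀ = V₀ − E₀ = 178.8597 − 122.402659 = 56.457041
spread = −(1/T)·ln(B₀/D) − r = −(1/8.6972)·ln(56.457041/81.7414) − 0.0404 = 0.00215169
in basis points: 0.00215169 × 10⁴ = 21.5169 bp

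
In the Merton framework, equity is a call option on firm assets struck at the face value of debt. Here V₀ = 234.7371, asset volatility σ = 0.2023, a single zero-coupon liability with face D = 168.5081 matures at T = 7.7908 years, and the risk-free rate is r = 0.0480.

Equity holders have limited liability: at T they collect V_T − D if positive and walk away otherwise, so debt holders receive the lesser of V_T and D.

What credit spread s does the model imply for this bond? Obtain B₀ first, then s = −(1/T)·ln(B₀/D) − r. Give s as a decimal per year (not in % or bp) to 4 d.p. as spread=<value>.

d₁ = [ln(V₀/D) + (r + σ²/2)T] / (σ√T)
   = [ln(234.7371/168.5081) + (0.0480 + 0.5·0.2023²)·7.7908] / (0.2023·√7.7908)
   = [0.331482 + 0.533379] / 0.564660 = 1.531650
d₂ = d₁ − σ√T = 1.531650 − 0.564660 = 0.966990
N(d₁) = 0.937196,  N(d₂) = 0.833225,  e^(−rT) = 0.688006
E₀ = V₀·N(d₁) − D·e^(−rT)·N(d₂)
   = 234.7371·0.937196 − 168.5081·0.688006·0.833225 = 123.394986
B₀ = V₀ − E₀ = 234.7371 − 123.394986 = 111.342114
spread = −(1/T)·ln(B₀/D) − r = −(1/7.7908)·ln(111.342114/168.5081) − 0.0480 = 0.00518789

spread=0.0052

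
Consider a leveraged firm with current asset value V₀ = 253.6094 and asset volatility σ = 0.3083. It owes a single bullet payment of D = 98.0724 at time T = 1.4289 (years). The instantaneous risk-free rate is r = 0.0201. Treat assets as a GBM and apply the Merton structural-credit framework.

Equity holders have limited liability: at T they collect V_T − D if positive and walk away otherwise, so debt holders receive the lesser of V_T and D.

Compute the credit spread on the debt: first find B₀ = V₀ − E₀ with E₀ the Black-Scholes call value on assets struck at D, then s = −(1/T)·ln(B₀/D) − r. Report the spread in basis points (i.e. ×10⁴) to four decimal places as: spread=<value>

spread=5.0754

d₁ = [ln(V₀/D) + (r + σ²/2)T] / (σ√T)
   = [ln(253.6094/98.0724) + (0.0201 + 0.5·0.3083²)·1.4289] / (0.3083·√1.4289)
   = [0.950089 + 0.096629] / 0.368531 = 2.840241
d₂ = d₁ − σ√T = 2.840241 − 0.368531 = 2.471710
N(d₁) = 0.997746,  N(d₂) = 0.993277,  e^(−rT) = 0.971688
E₀ = V₀·N(d₁) − D·e^(−rT)·N(d₂)
   = 253.6094·0.997746 − 98.0724·0.971688·0.993277 = 158.382747
B₀ = V₀ − E₀ = 253.6094 − 158.382747 = 95.226653
spread = −(1/T)·ln(B₀/D) − r = −(1/1.4289)·ln(95.226653/98.0724) − 0.0201 = 0.00050754
in basis points: 0.00050754 × 10⁴ = 5.0754 bp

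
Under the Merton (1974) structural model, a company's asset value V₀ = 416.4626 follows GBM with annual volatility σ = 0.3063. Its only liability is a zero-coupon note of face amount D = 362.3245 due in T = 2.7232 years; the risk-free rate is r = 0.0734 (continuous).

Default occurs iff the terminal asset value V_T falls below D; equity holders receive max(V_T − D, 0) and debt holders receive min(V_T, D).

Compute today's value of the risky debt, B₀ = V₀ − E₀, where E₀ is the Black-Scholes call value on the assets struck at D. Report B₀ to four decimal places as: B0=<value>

B0=270.4926

d₁ = [ln(V₀/D) + (r + σ²/2)T] / (σ√T)
   = [ln(416.4626/362.3245) + (0.0734 + 0.5·0.3063²)·2.7232] / (0.3063·√2.7232)
   = [0.139256 + 0.327628] / 0.505460 = 0.923682
d₂ = d₁ − σ√T = 0.923682 − 0.505460 = 0.418222
N(d₁) = 0.822174,  N(d₂) = 0.662108,  e^(−rT) = 0.818827
E₀ = V₀·N(d₁) − D·e^(−rT)·N(d₂)
   = 416.4626·0.822174 − 362.3245·0.818827·0.662108 = 145.970024
B₀ = V₀ − E₀ = 416.4626 − 145.970024 = 270.492576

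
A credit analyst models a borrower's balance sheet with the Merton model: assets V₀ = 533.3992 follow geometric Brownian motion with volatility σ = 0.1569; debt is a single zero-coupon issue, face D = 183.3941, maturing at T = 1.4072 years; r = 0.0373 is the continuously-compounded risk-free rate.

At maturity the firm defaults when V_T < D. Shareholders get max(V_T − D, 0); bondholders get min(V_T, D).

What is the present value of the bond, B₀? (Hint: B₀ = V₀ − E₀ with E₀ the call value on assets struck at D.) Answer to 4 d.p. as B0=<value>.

B0=174.0163

d₁ = [ln(V₀/D) + (r + σ²/2)T] / (σ√T)
   = [ln(533.3992/183.3941) + (0.0373 + 0.5·0.1569²)·1.4072] / (0.1569·√1.4072)
   = [1.067633 + 0.069810] / 0.186123 = 6.111228
d₂ = d₁ − σ√T = 6.111228 − 0.186123 = 5.925105
N(d₁) = 1.000000,  N(d₂) = 1.000000,  e^(−rT) = 0.948865
E₀ = V₀·N(d₁) − D·e^(−rT)·N(d₂)
   = 533.3992·1.000000 − 183.3941·0.948865·1.000000 = 359.382925
B₀ = V₀ − E₀ = 533.3992 − 359.382925 = 174.016275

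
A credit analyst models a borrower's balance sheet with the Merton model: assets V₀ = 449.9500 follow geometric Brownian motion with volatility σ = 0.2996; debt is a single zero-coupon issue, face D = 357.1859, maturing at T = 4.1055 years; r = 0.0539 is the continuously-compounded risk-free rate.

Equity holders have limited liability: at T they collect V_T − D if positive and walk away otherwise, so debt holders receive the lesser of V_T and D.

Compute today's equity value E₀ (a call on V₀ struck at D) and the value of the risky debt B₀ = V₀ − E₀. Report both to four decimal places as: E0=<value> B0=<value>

E0=191.7488 B0=258.2012

d₁ = [ln(V₀/D) + (r + σ²/2)T] / (σ√T)
   = [ln(449.9500/357.1859) + (0.0539 + 0.5·0.2996²)·4.1055] / (0.2996·√4.1055)
   = [0.230880 + 0.405542] / 0.607051 = 1.048383
d₂ = d₁ − σ√T = 1.048383 − 0.607051 = 0.441333
N(d₁) = 0.852769,  N(d₂) = 0.670514,  e^(−rT) = 0.801487
E₀ = V₀·N(d₁) − D·e^(−rT)·N(d₂)
   = 449.9500·0.852769 − 357.1859·0.801487·0.670514 = 191.748750
B₀ = V₀ − E₀ = 449.9500 − 191.748750 = 258.201250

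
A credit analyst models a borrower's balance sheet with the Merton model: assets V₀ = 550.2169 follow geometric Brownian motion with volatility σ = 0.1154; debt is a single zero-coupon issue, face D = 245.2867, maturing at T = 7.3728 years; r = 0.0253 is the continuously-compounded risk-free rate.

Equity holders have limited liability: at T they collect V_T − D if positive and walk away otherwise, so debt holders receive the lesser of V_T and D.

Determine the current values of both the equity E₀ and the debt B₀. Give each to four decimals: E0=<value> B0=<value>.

E0=346.6913 B0=203.5256

d₁ = [ln(V₀/D) + (r + σ²/2)T] / (σ√T)
   = [ln(550.2169/245.2867) + (0.0253 + 0.5·0.1154²)·7.3728] / (0.1154·√7.3728)
   = [0.807885 + 0.235624] / 0.313344 = 3.330230
d₂ = d₁ − σ√T = 3.330230 − 0.313344 = 3.016885
N(d₁) = 0.999566,  N(d₂) = 0.998723,  e^(−rT) = 0.829832
E₀ = V₀·N(d₁) − D·e^(−rT)·N(d₂)
   = 550.2169·0.999566 − 245.2867·0.829832·0.998723 = 346.691305
B₀ = V₀ − E₀ = 550.2169 − 346.691305 = 203.525595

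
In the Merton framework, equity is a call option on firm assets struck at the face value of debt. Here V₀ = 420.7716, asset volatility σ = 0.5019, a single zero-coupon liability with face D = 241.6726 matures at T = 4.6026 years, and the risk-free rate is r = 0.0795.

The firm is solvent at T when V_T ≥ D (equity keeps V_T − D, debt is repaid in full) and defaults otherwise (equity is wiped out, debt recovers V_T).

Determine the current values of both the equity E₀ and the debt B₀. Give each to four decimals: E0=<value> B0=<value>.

d₁ = [ln(V₀/D) + (r + σ²/2)T] / (σ√T)
   = [ln(420.7716/241.6726) + (0.0795 + 0.5·0.5019²)·4.6026] / (0.5019·√4.6026)
   = [0.554506 + 0.945612] / 1.076760 = 1.393179
d₂ = d₁ − σ√T = 1.393179 − 1.076760 = 0.316419
N(d₁) = 0.918217,  N(d₂) = 0.624158,  e^(−rT) = 0.693568
E₀ = V₀·N(d₁) − D·e^(−rT)·N(d₂)
   = 420.7716·0.918217 − 241.6726·0.693568·0.624158 = 281.740700
B₀ = V₀ − E₀ = 420.7716 − 281.740700 = 139.030900

E0=281.7407 B0=139.0309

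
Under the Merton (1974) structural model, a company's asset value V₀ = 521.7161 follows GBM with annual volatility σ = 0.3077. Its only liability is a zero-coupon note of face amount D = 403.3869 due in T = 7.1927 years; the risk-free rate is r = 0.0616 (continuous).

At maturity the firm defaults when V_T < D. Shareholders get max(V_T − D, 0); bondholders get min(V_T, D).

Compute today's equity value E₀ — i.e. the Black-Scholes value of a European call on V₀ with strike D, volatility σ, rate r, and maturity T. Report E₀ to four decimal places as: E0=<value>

E0=294.4970

d₁ = [ln(V₀/D) + (r + σ²/2)T] / (σ√T)
   = [ln(521.7161/403.3869) + (0.0616 + 0.5·0.3077²)·7.1927] / (0.3077·√7.1927)
   = [0.257227 + 0.783570] / 0.825227 = 1.261226
d₂ = d₁ − σ√T = 1.261226 − 0.825227 = 0.435999
N(d₁) = 0.896386,  N(d₂) = 0.668581,  e^(−rT) = 0.642062
E₀ = V₀·N(d₁) − D·e^(−rT)·N(d₂)
   = 521.7161·0.896386 − 403.3869·0.642062·0.668581 = 294.497000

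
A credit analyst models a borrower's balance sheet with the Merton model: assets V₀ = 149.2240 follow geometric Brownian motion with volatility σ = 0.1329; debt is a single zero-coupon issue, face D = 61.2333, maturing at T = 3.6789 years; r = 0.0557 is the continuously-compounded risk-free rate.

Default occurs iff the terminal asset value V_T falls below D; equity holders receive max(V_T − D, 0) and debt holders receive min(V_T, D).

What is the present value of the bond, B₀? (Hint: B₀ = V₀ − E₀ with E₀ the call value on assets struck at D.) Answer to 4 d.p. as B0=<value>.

d₁ = [ln(V₀/D) + (r + σ²/2)T] / (σ√T)
   = [ln(149.2240/61.2333) + (0.0557 + 0.5·0.1329²)·3.6789] / (0.1329·√3.6789)
   = [0.890757 + 0.237404] / 0.254908 = 4.425753
d₂ = d₁ − σ√T = 4.425753 − 0.254908 = 4.170845
N(d₁) = 0.999995,  N(d₂) = 0.999985,  e^(−rT) = 0.814717
E₀ = V₀·N(d₁) − D·e^(−rT)·N(d₂)
   = 149.2240·0.999995 − 61.2333·0.814717·0.999985 = 99.336243
B₀ = V₀ − E₀ = 149.2240 − 99.336243 = 49.887757

B0=49.8878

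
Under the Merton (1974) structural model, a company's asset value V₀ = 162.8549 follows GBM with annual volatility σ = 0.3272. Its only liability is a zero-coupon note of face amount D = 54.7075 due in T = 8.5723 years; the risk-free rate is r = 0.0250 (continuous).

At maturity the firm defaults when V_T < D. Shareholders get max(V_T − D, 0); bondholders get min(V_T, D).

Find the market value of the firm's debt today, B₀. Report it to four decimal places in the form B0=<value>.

B0=41.1696

d₁ = [ln(V₀/D) + (r + σ²/2)T] / (σ√T)
   = [ln(162.8549/54.7075) + (0.0250 + 0.5·0.3272²)·8.5723] / (0.3272·√8.5723)
   = [1.090859 + 0.673182] / 0.957992 = 1.841394
d₂ = d₁ − σ√T = 1.841394 − 0.957992 = 0.883402
N(d₁) = 0.967218,  N(d₂) = 0.811490,  e^(−rT) = 0.807100
E₀ = V₀·N(d₁) − D·e^(−rT)·N(d₂)
   = 162.8549·0.967218 − 54.7075·0.807100·0.811490 = 121.685306
B₀ = V₀ − E₀ = 162.8549 − 121.685306 = 41.169594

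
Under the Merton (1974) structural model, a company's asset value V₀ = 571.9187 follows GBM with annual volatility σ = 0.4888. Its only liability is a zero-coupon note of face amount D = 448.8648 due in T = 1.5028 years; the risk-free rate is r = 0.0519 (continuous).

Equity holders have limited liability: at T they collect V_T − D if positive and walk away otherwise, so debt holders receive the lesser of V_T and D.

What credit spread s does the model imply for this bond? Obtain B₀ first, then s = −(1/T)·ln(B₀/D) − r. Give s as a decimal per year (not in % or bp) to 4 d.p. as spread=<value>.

d₁ = [ln(V₀/D) + (r + σ²/2)T] / (σ√T)
   = [ln(571.9187/448.8648) + (0.0519 + 0.5·0.4888²)·1.5028] / (0.4888·√1.5028)
   = [0.242275 + 0.257524] / 0.599214 = 0.834091
d₂ = d₁ − σ√T = 0.834091 − 0.599214 = 0.234878
N(d₁) = 0.797885,  N(d₂) = 0.592848,  e^(−rT) = 0.924969
E₀ = V₀·N(d₁) − D·e^(−rT)·N(d₂)
   = 571.9187·0.797885 − 448.8648·0.924969·0.592848 = 210.183302
B₀ = V₀ − E₀ = 571.9187 − 210.183302 = 361.735398
spread = −(1/T)·ln(B₀/D) − r = −(1/1.5028)·ln(361.735398/448.8648) − 0.0519 = 0.09170443

spread=0.0917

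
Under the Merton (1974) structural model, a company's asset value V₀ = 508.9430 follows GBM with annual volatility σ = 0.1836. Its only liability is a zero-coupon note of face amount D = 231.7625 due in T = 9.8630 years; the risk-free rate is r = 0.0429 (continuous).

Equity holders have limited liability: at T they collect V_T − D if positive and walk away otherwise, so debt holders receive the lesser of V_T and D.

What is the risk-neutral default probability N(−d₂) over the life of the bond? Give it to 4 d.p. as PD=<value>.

PD=0.0352

d₁ = [ln(V₀/D) + (r + σ²/2)T] / (σ√T)
   = [ln(508.9430/231.7625) + (0.0429 + 0.5·0.1836²)·9.8630] / (0.1836·√9.8630)
   = [0.786623 + 0.589358] / 0.576603 = 2.386357
d₂ = d₁ − σ√T = 2.386357 − 0.576603 = 1.809753
risk-neutral PD = N(−d₂) = N(-1.809753) = 0.035167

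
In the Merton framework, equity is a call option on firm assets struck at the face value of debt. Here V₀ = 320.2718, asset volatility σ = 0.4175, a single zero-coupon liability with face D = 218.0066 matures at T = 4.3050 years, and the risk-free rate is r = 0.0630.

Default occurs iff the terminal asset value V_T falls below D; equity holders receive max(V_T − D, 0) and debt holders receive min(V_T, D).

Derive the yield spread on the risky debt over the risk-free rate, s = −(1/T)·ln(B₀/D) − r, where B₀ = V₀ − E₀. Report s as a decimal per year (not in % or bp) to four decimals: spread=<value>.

d₁ = [ln(V₀/D) + (r + σ²/2)T] / (σ√T)
   = [ln(320.2718/218.0066) + (0.0630 + 0.5·0.4175²)·4.3050] / (0.4175·√4.3050)
   = [0.384645 + 0.646409] / 0.866250 = 1.190250
d₂ = d₁ − σ√T = 1.190250 − 0.866250 = 0.324001
N(d₁) = 0.883026,  N(d₂) = 0.627031,  e^(−rT) = 0.762453
E₀ = V₀·N(d₁) − D·e^(−rT)·N(d₂)
   = 320.2718·0.883026 − 218.0066·0.762453·0.627031 = 178.583385
B₀ = V₀ − E₀ = 320.2718 − 178.583385 = 141.688415
spread = −(1/T)·ln(B₀/D) − r = −(1/4.3050)·ln(141.688415/218.0066) − 0.0630 = 0.03709174

spread=0.0371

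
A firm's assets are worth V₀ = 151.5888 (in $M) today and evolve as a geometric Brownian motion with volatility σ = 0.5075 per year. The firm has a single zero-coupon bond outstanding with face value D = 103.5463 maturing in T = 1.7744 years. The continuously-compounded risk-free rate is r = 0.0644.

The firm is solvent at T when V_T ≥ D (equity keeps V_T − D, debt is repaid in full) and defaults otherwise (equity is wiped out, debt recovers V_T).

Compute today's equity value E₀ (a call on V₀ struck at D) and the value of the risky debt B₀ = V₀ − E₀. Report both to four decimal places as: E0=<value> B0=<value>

d₁ = [ln(V₀/D) + (r + σ²/2)T] / (σ√T)
   = [ln(151.5888/103.5463) + (0.0644 + 0.5·0.5075²)·1.7744] / (0.5075·√1.7744)
   = [0.381153 + 0.342775] / 0.676024 = 1.070862
d₂ = d₁ − σ√T = 1.070862 − 0.676024 = 0.394839
N(d₁) = 0.857884,  N(d₂) = 0.653519,  e^(−rT) = 0.892016
E₀ = V₀·N(d₁) − D·e^(−rT)·N(d₂)
   = 151.5888·0.857884 − 103.5463·0.892016·0.653519 = 69.683405
B₀ = V₀ − E₀ = 151.5888 − 69.683405 = 81.905395

E0=69.6834 B0=81.9054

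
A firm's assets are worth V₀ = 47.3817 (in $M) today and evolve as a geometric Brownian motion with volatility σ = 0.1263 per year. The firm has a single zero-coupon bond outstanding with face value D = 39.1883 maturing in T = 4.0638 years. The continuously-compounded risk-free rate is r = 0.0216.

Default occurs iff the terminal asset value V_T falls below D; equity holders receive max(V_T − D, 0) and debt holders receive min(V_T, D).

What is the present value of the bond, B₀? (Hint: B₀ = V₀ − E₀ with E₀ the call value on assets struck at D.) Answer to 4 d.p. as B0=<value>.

B0=35.1647

d₁ = [ln(V₀/D) + (r + σ²/2)T] / (σ√T)
   = [ln(47.3817/39.1883) + (0.0216 + 0.5·0.1263²)·4.0638] / (0.1263·√4.0638)
   = [0.189858 + 0.120190] / 0.254607 = 1.217754
d₂ = d₁ − σ√T = 1.217754 − 0.254607 = 0.963148
N(d₁) = 0.888341,  N(d₂) = 0.832263,  e^(−rT) = 0.915964
E₀ = V₀·N(d₁) − D·e^(−rT)·N(d₂)
   = 47.3817·0.888341 − 39.1883·0.915964·0.832263 = 12.216966
B₀ = V₀ − E₀ = 47.3817 − 12.216966 = 35.164734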